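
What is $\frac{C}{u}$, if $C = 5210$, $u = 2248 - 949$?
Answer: $\frac{5210}{1299} \approx 4.0108$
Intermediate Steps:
$u = 1299$ ($u = 2248 - 949 = 1299$)
$\frac{C}{u} = \frac{5210}{1299}$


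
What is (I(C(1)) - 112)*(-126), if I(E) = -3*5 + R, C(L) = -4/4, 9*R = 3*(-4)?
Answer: 16170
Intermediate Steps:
R = -4/3 (R = (3*(-4))/9 = (⅑)*(-12) = -4/3 ≈ -1.3333)
C(L) = -1 (C(L) = -4*¼ = -1)
I(E) = -49/3 (I(E) = -3*5 - 4/3 = -15 - 4/3 = -49/3)
(I(C(1)) - 112)*(-126) = (-49/3 - 112)*(-126) = -385/3*(-126) = 16170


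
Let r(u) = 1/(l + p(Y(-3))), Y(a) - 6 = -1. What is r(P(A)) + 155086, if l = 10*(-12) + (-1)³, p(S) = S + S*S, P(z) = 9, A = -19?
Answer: 14112825/91 ≈ 1.5509e+5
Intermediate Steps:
Y(a) = 5 (Y(a) = 6 - 1 = 5)
p(S) = S + S²
l = -121 (l = -120 - 1 = -121)
r(u) = -1/91 (r(u) = 1/(-121 + 5*(1 + 5)) = 1/(-121 + 5*6) = 1/(-121 + 30) = 1/(-91) = -1/91)
r(P(A)) + 155086 = -1/91 + 155086 = 14112825/91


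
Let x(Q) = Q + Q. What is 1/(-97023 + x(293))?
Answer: -1/96437 ≈ -1.0369e-5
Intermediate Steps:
x(Q) = 2*Q
1/(-97023 + x(293)) = 1/(-97023 + 2*293) = 1/(-97023 + 586) = 1/(-96437) = -1/96437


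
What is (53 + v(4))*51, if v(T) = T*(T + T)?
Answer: 4335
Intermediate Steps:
v(T) = 2*T² (v(T) = T*(2*T) = 2*T²)
(53 + v(4))*51 = (53 + 2*4²)*51 = (53 + 2*16)*51 = (53 + 32)*51 = 85*51 = 4335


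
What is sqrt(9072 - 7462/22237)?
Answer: 11*sqrt(37072681394)/22237 ≈ 95.245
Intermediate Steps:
sqrt(9072 - 7462/22237) = sqrt(201726602/22237) = 11*sqrt(37072681394)/22237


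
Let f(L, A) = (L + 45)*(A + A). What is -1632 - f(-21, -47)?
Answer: 624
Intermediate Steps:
f(L, A) = 2*A*(45 + L) (f(L, A) = (45 + L)*(2*A) = 2*A*(45 + L))
-1632 - f(-21, -47) = -1632 - 2*(-47)*(45 - 21) = -1632 - 2*(-47)*24 = -1632 - 1*(-2256) = -1632 + 2256 = 624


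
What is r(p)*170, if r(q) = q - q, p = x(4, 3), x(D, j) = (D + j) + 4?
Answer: 0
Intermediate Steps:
x(D, j) = 4 + D + j
p = 11 (p = 4 + 4 + 3 = 11)
r(q) = 0
r(p)*170 = 0*170 = 0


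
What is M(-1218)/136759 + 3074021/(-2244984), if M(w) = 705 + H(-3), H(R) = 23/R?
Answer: -407030647/298369064 ≈ -1.3642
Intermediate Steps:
M(w) = 2092/3 (M(w) = 705 + 23/(-3) = 705 + 23*(-1/3) = 705 - 23/3 = 2092/3)
M(-1218)/136759 + 3074021/(-2244984) = (2092/3)/136759 + 3074021/(-2244984) = (2092/3)*(1/136759) + 3074021*(-1/2244984) = 2092/410277 - 3074021/2244984 = -407030647/298369064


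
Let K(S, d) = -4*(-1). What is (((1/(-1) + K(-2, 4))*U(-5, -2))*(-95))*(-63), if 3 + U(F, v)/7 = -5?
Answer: -1005480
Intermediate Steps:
K(S, d) = 4
U(F, v) = -56 (U(F, v) = -21 + 7*(-5) = -21 - 35 = -56)
(((1/(-1) + K(-2, 4))*U(-5, -2))*(-95))*(-63) = (((1/(-1) + 4)*(-56))*(-95))*(-63) = (((-1 + 4)*(-56))*(-95))*(-63) = ((3*(-56))*(-95))*(-63) = -168*(-95)*(-63) = 15960*(-63) = -1005480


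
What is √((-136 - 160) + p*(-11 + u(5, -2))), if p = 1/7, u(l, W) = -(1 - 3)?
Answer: I*√14567/7 ≈ 17.242*I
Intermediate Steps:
u(l, W) = 2 (u(l, W) = -1*(-2) = 2)
p = ⅐ ≈ 0.14286
√((-136 - 160) + p*(-11 + u(5, -2))) = √((-136 - 160) + (-11 + 2)/7) = √(-296 + (⅐)*(-9)) = √(-296 - 9/7) = √(-2081/7) = I*√14567/7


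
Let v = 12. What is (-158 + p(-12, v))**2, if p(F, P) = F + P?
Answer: 24964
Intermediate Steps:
(-158 + p(-12, v))**2 = (-158 + (-12 + 12))**2 = (-158 + 0)**2 = (-158)**2 = 24964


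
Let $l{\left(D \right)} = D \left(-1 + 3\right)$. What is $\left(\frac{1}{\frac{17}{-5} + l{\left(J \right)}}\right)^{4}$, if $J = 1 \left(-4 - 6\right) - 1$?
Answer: $\frac{625}{260144641} \approx 2.4025 \cdot 10^{-6}$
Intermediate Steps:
$J = -11$ ($J = 1 \left(-4 - 6\right) - 1 = 1 \left(-10\right) - 1 = -10 - 1 = -11$)
$l{\left(D \right)} = 2 D$ ($l{\left(D \right)} = D 2 = 2 D$)
$\left(\frac{1}{\frac{17}{-5} + l{\left(J \right)}}\right)^{4} = \left(\frac{1}{\frac{17}{-5} + 2 \left(-11\right)}\right)^{4} = \left(\frac{1}{17 \left(- \frac{1}{5}\right) - 22}\right)^{4} = \left(\frac{1}{- \frac{17}{5} - 22}\right)^{4} = \left(\frac{1}{- \frac{127}{5}}\right)^{4} = \left(- \frac{5}{127}\right)^{4} = \frac{625}{260144641}$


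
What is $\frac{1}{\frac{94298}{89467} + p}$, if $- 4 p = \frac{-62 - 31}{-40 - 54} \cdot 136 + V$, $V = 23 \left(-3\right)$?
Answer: $- \frac{16819796}{257919803} \approx -0.065213$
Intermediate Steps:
$V = -69$
$p = - \frac{3081}{188}$ ($p = - \frac{\frac{-62 - 31}{-40 - 54} \cdot 136 - 69}{4} = - \frac{- \frac{93}{-94} \cdot 136 - 69}{4} = - \frac{\left(-93\right) \left(- \frac{1}{94}\right) 136 - 69}{4} = - \frac{\frac{93}{94} \cdot 136 - 69}{4} = - \frac{\frac{6324}{47} - 69}{4} = \left(- \frac{1}{4}\right) \frac{3081}{47} = - \frac{3081}{188} \approx -16.388$)
$\frac{1}{\frac{94298}{89467} + p} = \frac{1}{\frac{94298}{89467} - \frac{3081}{188}} = \frac{1}{- \frac{257919803}{16819796}} = - \frac{16819796}{257919803}$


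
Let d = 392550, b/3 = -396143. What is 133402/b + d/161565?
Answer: 29664313988/12800568759 ≈ 2.3174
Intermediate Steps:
b = -1188429 (b = 3*(-396143) = -1188429)
133402/b + d/161565 = 133402/(-1188429) + 392550/161565 = 133402*(-1/1188429) + 392550*(1/161565) = -133402/1188429 + 26170/10771 = 29664313988/12800568759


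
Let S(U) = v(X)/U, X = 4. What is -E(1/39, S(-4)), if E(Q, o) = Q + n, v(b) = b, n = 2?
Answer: -79/39 ≈ -2.0256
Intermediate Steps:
S(U) = 4/U
E(Q, o) = 2 + Q (E(Q, o) = Q + 2 = 2 + Q)
-E(1/39, S(-4)) = -(2 + 1/39) = -1*79/39 = -79/39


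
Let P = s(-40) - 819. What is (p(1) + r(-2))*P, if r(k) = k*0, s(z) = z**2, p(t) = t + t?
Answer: 1562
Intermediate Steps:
p(t) = 2*t
r(k) = 0
P = 781 (P = (-40)**2 - 819 = 1600 - 819 = 781)
(p(1) + r(-2))*P = (2*1 + 0)*781 = (2 + 0)*781 = 2*781 = 1562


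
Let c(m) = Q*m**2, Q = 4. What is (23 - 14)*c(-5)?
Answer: 900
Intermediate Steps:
c(m) = 4*m**2
(23 - 14)*c(-5) = (23 - 14)*(4*(-5)**2) = 9*(4*25) = 9*100 = 900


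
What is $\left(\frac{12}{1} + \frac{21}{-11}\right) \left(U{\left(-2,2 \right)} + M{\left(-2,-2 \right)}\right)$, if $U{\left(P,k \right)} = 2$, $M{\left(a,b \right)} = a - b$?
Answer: $\frac{222}{11} \approx 20.182$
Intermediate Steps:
$\left(\frac{12}{1} + \frac{21}{-11}\right) \left(U{\left(-2,2 \right)} + M{\left(-2,-2 \right)}\right) = \left(\frac{12}{1} + \frac{21}{-11}\right) \left(2 - 0\right) = \left(12 \cdot 1 + 21 \left(- \frac{1}{11}\right)\right) \left(2 + \left(-2 + 2\right)\right) = \left(12 - \frac{21}{11}\right) \left(2 + 0\right) = \frac{111}{11} \cdot 2 = \frac{222}{11}$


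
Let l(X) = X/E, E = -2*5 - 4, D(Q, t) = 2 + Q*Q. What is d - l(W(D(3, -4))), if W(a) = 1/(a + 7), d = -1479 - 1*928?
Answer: -606563/252 ≈ -2407.0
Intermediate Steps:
D(Q, t) = 2 + Q²
d = -2407 (d = -1479 - 928 = -2407)
E = -14 (E = -10 - 4 = -14)
W(a) = 1/(7 + a)
l(X) = -X/14 (l(X) = X/(-14) = X*(-1/14) = -X/14)
d - l(W(D(3, -4))) = -2407 - (-1)/(14*(7 + (2 + 3²))) = -2407 - (-1)/(14*(7 + (2 + 9))) = -2407 - (-1)/(14*(7 + 11)) = -2407 - (-1)/(14*18) = -2407 - 1*(-1/252) = -2407 + 1/252 = -606563/252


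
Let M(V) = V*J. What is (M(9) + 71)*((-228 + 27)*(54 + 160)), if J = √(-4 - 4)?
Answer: -3053994 - 774252*I*√2 ≈ -3.054e+6 - 1.095e+6*I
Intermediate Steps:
J = 2*I*√2 (J = √(-8) = 2*I*√2 ≈ 2.8284*I)
M(V) = 2*I*V*√2 (M(V) = V*(2*I*√2) = 2*I*V*√2)
(M(9) + 71)*((-228 + 27)*(54 + 160)) = (2*I*9*√2 + 71)*((-228 + 27)*(54 + 160)) = (18*I*√2 + 71)*(-201*214) = (71 + 18*I*√2)*(-43014) = -3053994 - 774252*I*√2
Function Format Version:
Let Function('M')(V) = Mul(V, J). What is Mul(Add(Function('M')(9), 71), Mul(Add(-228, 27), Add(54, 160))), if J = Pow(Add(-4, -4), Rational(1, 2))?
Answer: Add(-3053994, Mul(-774252, I, Pow(2, Rational(1, 2)))) ≈ Add(-3.0540e+6, Mul(-1.0950e+6, I))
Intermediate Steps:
J = Mul(2, I, Pow(2, Rational(1, 2))) (J = Pow(-8, Rational(1, 2)) = Mul(2, I, Pow(2, Rational(1, 2))) ≈ Mul(2.8284, I))
Function('M')(V) = Mul(2, I, V, Pow(2, Rational(1, 2))) (Function('M')(V) = Mul(V, Mul(2, I, Pow(2, Rational(1, 2)))) = Mul(2, I, V, Pow(2, Rational(1, 2))))
Mul(Add(Function('M')(9), 71), Mul(Add(-228, 27), Add(54, 160))) = Mul(Add(Mul(2, I, 9, Pow(2, Rational(1, 2))), 71), Mul(Add(-228, 27), Add(54, 160))) = Mul(Add(Mul(18, I, Pow(2, Rational(1, 2))), 71), Mul(-201, 214)) = Mul(Add(71, Mul(18, I, Pow(2, Rational(1, 2)))), -43014) = Add(-3053994, Mul(-774252, I, Pow(2, Rational(1, 2))))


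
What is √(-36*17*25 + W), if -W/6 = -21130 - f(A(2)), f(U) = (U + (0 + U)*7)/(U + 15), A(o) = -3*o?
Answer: 2*√27862 ≈ 333.84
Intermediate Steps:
f(U) = 8*U/(15 + U) (f(U) = (U + U*7)/(15 + U) = (U + 7*U)/(15 + U) = (8*U)/(15 + U) = 8*U/(15 + U))
W = 126748 (W = -6*(-21130 - 8*(-3*2)/(15 - 3*2)) = -6*(-21130 - 8*(-6)/(15 - 6)) = -6*(-21130 - 8*(-6)/9) = -6*(-21130 - 1*(-16/3)) = -6*(-21130 + 16/3) = -6*(-63374/3) = 126748)
√(-36*17*25 + W) = √(-36*17*25 + 126748) = √(-612*25 + 126748) = √(-15300 + 126748) = √111448 = 2*√27862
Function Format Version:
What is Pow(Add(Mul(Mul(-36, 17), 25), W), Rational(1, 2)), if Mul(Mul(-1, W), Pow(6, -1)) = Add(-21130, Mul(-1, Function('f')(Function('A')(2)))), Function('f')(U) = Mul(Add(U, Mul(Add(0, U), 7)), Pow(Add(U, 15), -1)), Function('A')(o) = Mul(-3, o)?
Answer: Mul(2, Pow(27862, Rational(1, 2))) ≈ 333.84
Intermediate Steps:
Function('f')(U) = Mul(8, U, Pow(Add(15, U), -1)) (Function('f')(U) = Mul(Add(U, Mul(U, 7)), Pow(Add(15, U), -1)) = Mul(Add(U, Mul(7, U)), Pow(Add(15, U), -1)) = Mul(Mul(8, U), Pow(Add(15, U), -1)) = Mul(8, U, Pow(Add(15, U), -1)))
W = 126748 (W = Mul(-6, Add(-21130, Mul(-1, Mul(8, Mul(-3, 2), Pow(Add(15, Mul(-3, 2)), -1))))) = Mul(-6, Add(-21130, Mul(-1, Mul(8, -6, Pow(Add(15, -6), -1))))) = Mul(-6, Add(-21130, Mul(-1, Mul(8, -6, Pow(9, -1))))) = Mul(-6, Add(-21130, Mul(-1, Mul(8, -6, Rational(1, 9))))) = Mul(-6, Add(-21130, Mul(-1, Rational(-16, 3)))) = Mul(-6, Add(-21130, Rational(16, 3))) = Mul(-6, Rational(-63374, 3)) = 126748)
Pow(Add(Mul(Mul(-36, 17), 25), W), Rational(1, 2)) = Pow(Add(Mul(Mul(-36, 17), 25), 126748), Rational(1, 2)) = Pow(Add(Mul(-612, 25), 126748), Rational(1, 2)) = Pow(Add(-15300, 126748), Rational(1, 2)) = Pow(111448, Rational(1, 2)) = Mul(2, Pow(27862, Rational(1, 2)))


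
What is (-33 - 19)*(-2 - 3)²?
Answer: -1300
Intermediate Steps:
(-33 - 19)*(-2 - 3)² = -52*(-5)² = -52*25 = -1300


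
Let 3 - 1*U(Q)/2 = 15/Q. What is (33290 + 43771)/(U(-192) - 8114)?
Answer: -2465952/259451 ≈ -9.5045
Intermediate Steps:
U(Q) = 6 - 30/Q
(33290 + 43771)/(U(-192) - 8114) = (33290 + 43771)/((6 - 30/(-192)) - 8114) = 77061/((6 - 30*(-1/192)) - 8114) = 77061/((6 + 5/32) - 8114) = 77061/(197/32 - 8114) = 77061/(-259451/32) = 77061*(-32/259451) = -2465952/259451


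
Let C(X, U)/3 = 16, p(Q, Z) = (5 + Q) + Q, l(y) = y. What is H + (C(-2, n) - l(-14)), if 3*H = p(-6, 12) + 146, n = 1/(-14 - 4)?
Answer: 325/3 ≈ 108.33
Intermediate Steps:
n = -1/18 (n = 1/(-18) = -1/18 ≈ -0.055556)
p(Q, Z) = 5 + 2*Q
C(X, U) = 48 (C(X, U) = 3*16 = 48)
H = 139/3 (H = ((5 + 2*(-6)) + 146)/3 = ((5 - 12) + 146)/3 = (-7 + 146)/3 = (1/3)*139 = 139/3 ≈ 46.333)
H + (C(-2, n) - l(-14)) = 139/3 + (48 - 1*(-14)) = 139/3 + (48 + 14) = 139/3 + 62 = 325/3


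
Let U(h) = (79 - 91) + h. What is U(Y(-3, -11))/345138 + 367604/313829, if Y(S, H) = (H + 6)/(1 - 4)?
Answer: 380612599357/324942940206 ≈ 1.1713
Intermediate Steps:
Y(S, H) = -2 - H/3 (Y(S, H) = (6 + H)/(-3) = (6 + H)*(-⅓) = -2 - H/3)
U(h) = -12 + h
U(Y(-3, -11))/345138 + 367604/313829 = (-12 + (-2 - ⅓*(-11)))/345138 + 367604/313829 = (-12 + (-2 + 11/3))*(1/345138) + 367604*(1/313829) = (-12 + 5/3)*(1/345138) + 367604/313829 = -31/3*1/345138 + 367604/313829 = -31/1035414 + 367604/313829 = 380612599357/324942940206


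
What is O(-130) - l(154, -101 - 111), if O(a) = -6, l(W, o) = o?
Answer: 206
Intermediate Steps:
O(-130) - l(154, -101 - 111) = -6 - (-101 - 111) = -6 - 1*(-212) = -6 + 212 = 206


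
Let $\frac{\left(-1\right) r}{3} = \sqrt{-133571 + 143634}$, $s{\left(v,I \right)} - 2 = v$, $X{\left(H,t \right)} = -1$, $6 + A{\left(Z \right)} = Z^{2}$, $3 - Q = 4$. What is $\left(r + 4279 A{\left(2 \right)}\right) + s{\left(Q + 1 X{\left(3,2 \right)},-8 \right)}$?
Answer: $-8558 - 3 \sqrt{10063} \approx -8858.9$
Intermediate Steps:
$Q = -1$ ($Q = 3 - 4 = -1$)
$A{\left(Z \right)} = -6 + Z^{2}$
$s{\left(v,I \right)} = 2 + v$
$r = - 3 \sqrt{10063}$ ($r = - 3 \sqrt{-133571 + 143634} = - 3 \sqrt{10063} \approx -300.94$)
$\left(r + 4279 A{\left(2 \right)}\right) + s{\left(Q + 1 X{\left(3,2 \right)},-8 \right)} = \left(- 3 \sqrt{10063} + 4279 \left(-6 + 2^{2}\right)\right) + \left(2 + \left(-1 + 1 \left(-1\right)\right)\right) = \left(- 3 \sqrt{10063} + 4279 \left(-6 + 4\right)\right) + \left(2 - 2\right) = \left(- 3 \sqrt{10063} + 4279 \left(-2\right)\right) + \left(2 - 2\right) = \left(- 3 \sqrt{10063} - 8558\right) + 0 = \left(-8558 - 3 \sqrt{10063}\right) + 0 = -8558 - 3 \sqrt{10063}$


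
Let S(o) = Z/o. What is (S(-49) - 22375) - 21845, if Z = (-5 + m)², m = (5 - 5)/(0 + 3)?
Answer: -2166805/49 ≈ -44221.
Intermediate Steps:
m = 0 (m = 0/3 = 0*(⅓) = 0)
Z = 25 (Z = (-5 + 0)² = (-5)² = 25)
S(o) = 25/o
(S(-49) - 22375) - 21845 = (25/(-49) - 22375) - 21845 = (25*(-1/49) - 22375) - 21845 = (-25/49 - 22375) - 21845 = -1096400/49 - 21845 = -2166805/49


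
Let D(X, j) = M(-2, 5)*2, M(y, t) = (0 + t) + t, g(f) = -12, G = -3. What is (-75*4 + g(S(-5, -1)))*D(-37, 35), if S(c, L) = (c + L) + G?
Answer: -6240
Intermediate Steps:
S(c, L) = -3 + L + c (S(c, L) = (c + L) - 3 = (L + c) - 3 = -3 + L + c)
M(y, t) = 2*t (M(y, t) = t + t = 2*t)
D(X, j) = 20 (D(X, j) = (2*5)*2 = 10*2 = 20)
(-75*4 + g(S(-5, -1)))*D(-37, 35) = (-75*4 - 12)*20 = (-300 - 12)*20 = -312*20 = -6240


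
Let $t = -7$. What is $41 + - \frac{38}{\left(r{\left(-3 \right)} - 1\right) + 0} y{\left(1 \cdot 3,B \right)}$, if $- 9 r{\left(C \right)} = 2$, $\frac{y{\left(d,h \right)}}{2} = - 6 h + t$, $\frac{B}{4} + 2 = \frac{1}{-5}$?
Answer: $\frac{158891}{55} \approx 2888.9$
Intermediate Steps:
$B = - \frac{44}{5}$ ($B = -8 + \frac{4}{-5} = -8 + 4 \left(- \frac{1}{5}\right) = -8 - \frac{4}{5} = - \frac{44}{5} \approx -8.8$)
$y{\left(d,h \right)} = -14 - 12 h$ ($y{\left(d,h \right)} = 2 \left(- 6 h - 7\right) = 2 \left(-7 - 6 h\right) = -14 - 12 h$)
$r{\left(C \right)} = - \frac{2}{9}$ ($r{\left(C \right)} = \left(- \frac{1}{9}\right) 2 = - \frac{2}{9}$)
$41 + - \frac{38}{\left(r{\left(-3 \right)} - 1\right) + 0} y{\left(1 \cdot 3,B \right)} = 41 + - \frac{38}{\left(- \frac{2}{9} - 1\right) + 0} \left(-14 - - \frac{528}{5}\right) = 41 + - \frac{38}{- \frac{11}{9} + 0} \left(-14 + \frac{528}{5}\right) = 41 + - \frac{38}{- \frac{11}{9}} \cdot \frac{458}{5} = 41 + \left(-38\right) \left(- \frac{9}{11}\right) \frac{458}{5} = 41 + \frac{342}{11} \cdot \frac{458}{5} = 41 + \frac{156636}{55} = \frac{158891}{55}$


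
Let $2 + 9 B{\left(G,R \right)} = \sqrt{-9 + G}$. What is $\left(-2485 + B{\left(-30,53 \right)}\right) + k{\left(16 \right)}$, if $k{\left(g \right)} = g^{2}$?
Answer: $- \frac{20063}{9} + \frac{i \sqrt{39}}{9} \approx -2229.2 + 0.69389 i$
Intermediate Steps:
$B{\left(G,R \right)} = - \frac{2}{9} + \frac{\sqrt{-9 + G}}{9}$
$\left(-2485 + B{\left(-30,53 \right)}\right) + k{\left(16 \right)} = \left(-2485 - \left(\frac{2}{9} - \frac{\sqrt{-9 - 30}}{9}\right)\right) + 16^{2} = \left(-2485 - \left(\frac{2}{9} - \frac{\sqrt{-39}}{9}\right)\right) + 256 = \left(-2485 - \left(\frac{2}{9} - \frac{i \sqrt{39}}{9}\right)\right) + 256 = \left(- \frac{22367}{9} + \frac{i \sqrt{39}}{9}\right) + 256 = - \frac{20063}{9} + \frac{i \sqrt{39}}{9}$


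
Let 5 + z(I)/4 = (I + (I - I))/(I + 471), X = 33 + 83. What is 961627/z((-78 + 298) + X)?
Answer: -258677663/4932 ≈ -52449.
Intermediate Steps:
X = 116
z(I) = -20 + 4*I/(471 + I) (z(I) = -20 + 4*((I + (I - I))/(I + 471)) = -20 + 4*((I + 0)/(471 + I)) = -20 + 4*(I/(471 + I)) = -20 + 4*I/(471 + I))
961627/z((-78 + 298) + X) = 961627/((4*(-2355 - 4*((-78 + 298) + 116))/(471 + ((-78 + 298) + 116)))) = 961627/((4*(-2355 - 4*(220 + 116))/(471 + (220 + 116)))) = 961627/((4*(-2355 - 4*336)/(471 + 336))) = 961627/((4*(-2355 - 1344)/807)) = 961627/((4*(1/807)*(-3699))) = 961627/(-4932/269) = 961627*(-269/4932) = -258677663/4932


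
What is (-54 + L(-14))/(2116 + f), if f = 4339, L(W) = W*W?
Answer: 142/6455 ≈ 0.021998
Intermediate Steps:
L(W) = W²
(-54 + L(-14))/(2116 + f) = (-54 + (-14)²)/(2116 + 4339) = (-54 + 196)/6455 = 142*(1/6455) = 142/6455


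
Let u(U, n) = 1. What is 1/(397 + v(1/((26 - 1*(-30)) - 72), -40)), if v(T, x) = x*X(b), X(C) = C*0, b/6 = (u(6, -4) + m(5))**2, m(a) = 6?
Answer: 1/397 ≈ 0.0025189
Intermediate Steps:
b = 294 (b = 6*(1 + 6)**2 = 6*7**2 = 6*49 = 294)
X(C) = 0
v(T, x) = 0 (v(T, x) = x*0 = 0)
1/(397 + v(1/((26 - 1*(-30)) - 72), -40)) = 1/(397 + 0) = 1/397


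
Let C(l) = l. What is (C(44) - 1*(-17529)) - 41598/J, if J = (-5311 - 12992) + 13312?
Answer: 87748441/4991 ≈ 17581.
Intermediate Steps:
J = -4991 (J = -18303 + 13312 = -4991)
(C(44) - 1*(-17529)) - 41598/J = (44 - 1*(-17529)) - 41598/(-4991) = (44 + 17529) - 41598*(-1)/4991 = 17573 - 1*(-41598/4991) = 17573 + 41598/4991 = 87748441/4991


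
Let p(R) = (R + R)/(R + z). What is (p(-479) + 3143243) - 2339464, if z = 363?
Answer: 46619661/58 ≈ 8.0379e+5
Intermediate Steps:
p(R) = 2*R/(363 + R) (p(R) = (R + R)/(R + 363) = (2*R)/(363 + R) = 2*R/(363 + R))
(p(-479) + 3143243) - 2339464 = (2*(-479)/(363 - 479) + 3143243) - 2339464 = (2*(-479)/(-116) + 3143243) - 2339464 = (2*(-479)*(-1/116) + 3143243) - 2339464 = (479/58 + 3143243) - 2339464 = 182308573/58 - 2339464 = 46619661/58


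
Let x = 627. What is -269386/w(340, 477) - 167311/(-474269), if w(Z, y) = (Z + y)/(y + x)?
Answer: -141048480739649/387477773 ≈ -3.6402e+5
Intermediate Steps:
w(Z, y) = (Z + y)/(627 + y) (w(Z, y) = (Z + y)/(y + 627) = (Z + y)/(627 + y))
-269386/w(340, 477) - 167311/(-474269) = -269386*(627 + 477)/(340 + 477) - 167311/(-474269) = -269386/(817/1104) - 167311*(-1/474269) = -269386/((1/1104)*817) + 167311/474269 = -269386/817/1104 + 167311/474269 = -269386*1104/817 + 167311/474269 = -297402144/817 + 167311/474269 = -141048480739649/387477773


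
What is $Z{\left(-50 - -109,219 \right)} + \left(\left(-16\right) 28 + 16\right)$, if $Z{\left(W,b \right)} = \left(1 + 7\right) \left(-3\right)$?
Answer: $-456$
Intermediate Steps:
$Z{\left(W,b \right)} = -24$ ($Z{\left(W,b \right)} = 8 \left(-3\right) = -24$)
$Z{\left(-50 - -109,219 \right)} + \left(\left(-16\right) 28 + 16\right) = -24 + \left(\left(-16\right) 28 + 16\right) = -24 + \left(-448 + 16\right) = -24 - 432 = -456$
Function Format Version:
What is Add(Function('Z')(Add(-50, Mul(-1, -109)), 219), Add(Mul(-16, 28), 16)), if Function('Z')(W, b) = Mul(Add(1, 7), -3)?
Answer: -456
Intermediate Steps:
Function('Z')(W, b) = -24 (Function('Z')(W, b) = Mul(8, -3) = -24)
Add(Function('Z')(Add(-50, Mul(-1, -109)), 219), Add(Mul(-16, 28), 16)) = Add(-24, Add(Mul(-16, 28), 16)) = Add(-24, Add(-448, 16)) = Add(-24, -432) = -456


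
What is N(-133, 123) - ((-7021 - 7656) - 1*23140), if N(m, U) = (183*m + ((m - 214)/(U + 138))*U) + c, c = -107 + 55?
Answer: 1153835/87 ≈ 13262.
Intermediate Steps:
c = -52
N(m, U) = -52 + 183*m + U*(-214 + m)/(138 + U) (N(m, U) = (183*m + ((m - 214)/(U + 138))*U) - 52 = (183*m + ((-214 + m)/(138 + U))*U) - 52 = (183*m + U*(-214 + m)/(138 + U)) - 52 = -52 + 183*m + U*(-214 + m)/(138 + U))
N(-133, 123) - ((-7021 - 7656) - 1*23140) = 2*(-3588 - 133*123 + 12627*(-133) + 92*123*(-133))/(138 + 123) - ((-7021 - 7656) - 1*23140) = 2*(-3588 - 16359 - 1679391 - 1505028)/261 - (-14677 - 23140) = 2*(1/261)*(-3204366) - 1*(-37817) = -2136244/87 + 37817 = 1153835/87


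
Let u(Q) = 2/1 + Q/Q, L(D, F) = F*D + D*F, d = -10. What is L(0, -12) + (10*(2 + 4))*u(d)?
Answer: 180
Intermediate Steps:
L(D, F) = 2*D*F (L(D, F) = D*F + D*F = 2*D*F)
u(Q) = 3 (u(Q) = 2*1 + 1 = 2 + 1 = 3)
L(0, -12) + (10*(2 + 4))*u(d) = 2*0*(-12) + (10*(2 + 4))*3 = 0 + (10*6)*3 = 0 + 60*3 = 0 + 180 = 180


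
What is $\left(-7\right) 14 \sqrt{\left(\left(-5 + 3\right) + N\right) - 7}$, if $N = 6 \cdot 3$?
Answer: $-294$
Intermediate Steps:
$N = 18$
$\left(-7\right) 14 \sqrt{\left(\left(-5 + 3\right) + N\right) - 7} = \left(-7\right) 14 \sqrt{\left(\left(-5 + 3\right) + 18\right) - 7} = - 98 \sqrt{\left(-2 + 18\right) - 7} = - 98 \sqrt{16 - 7} = - 98 \sqrt{9} = \left(-98\right) 3 = -294$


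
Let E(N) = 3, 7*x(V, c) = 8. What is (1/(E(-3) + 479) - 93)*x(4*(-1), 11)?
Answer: -179300/1687 ≈ -106.28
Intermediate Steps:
x(V, c) = 8/7 (x(V, c) = (⅐)*8 = 8/7)
(1/(E(-3) + 479) - 93)*x(4*(-1), 11) = (1/(3 + 479) - 93)*(8/7) = (1/482 - 93)*(8/7) = -44825/482*8/7 = -179300/1687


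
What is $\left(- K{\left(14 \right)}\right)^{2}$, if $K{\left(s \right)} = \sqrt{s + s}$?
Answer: $28$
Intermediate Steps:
$K{\left(s \right)} = \sqrt{2} \sqrt{s}$ ($K{\left(s \right)} = \sqrt{2 s} = \sqrt{2} \sqrt{s}$)
$\left(- K{\left(14 \right)}\right)^{2} = \left(- \sqrt{2} \sqrt{14}\right)^{2} = \left(- 2 \sqrt{7}\right)^{2} = 28$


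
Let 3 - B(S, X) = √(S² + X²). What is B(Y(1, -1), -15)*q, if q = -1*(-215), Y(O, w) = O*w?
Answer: 645 - 215*√226 ≈ -2587.2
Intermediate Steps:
q = 215
B(S, X) = 3 - √(S² + X²)
B(Y(1, -1), -15)*q = (3 - √((1*(-1))² + (-15)²))*215 = (3 - √((-1)² + 225))*215 = (3 - √(1 + 225))*215 = (3 - √226)*215 = 645 - 215*√226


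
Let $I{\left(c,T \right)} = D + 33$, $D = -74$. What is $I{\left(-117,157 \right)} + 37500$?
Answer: $37459$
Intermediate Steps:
$I{\left(c,T \right)} = -41$ ($I{\left(c,T \right)} = -74 + 33 = -41$)
$I{\left(-117,157 \right)} + 37500 = -41 + 37500 = 37459$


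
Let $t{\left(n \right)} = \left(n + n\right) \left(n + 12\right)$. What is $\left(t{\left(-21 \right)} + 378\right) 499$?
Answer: $377244$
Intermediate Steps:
$t{\left(n \right)} = 2 n \left(12 + n\right)$
$\left(t{\left(-21 \right)} + 378\right) 499 = \left(2 \left(-21\right) \left(12 - 21\right) + 378\right) 499 = \left(2 \left(-21\right) \left(-9\right) + 378\right) 499 = \left(378 + 378\right) 499 = 756 \cdot 499 = 377244$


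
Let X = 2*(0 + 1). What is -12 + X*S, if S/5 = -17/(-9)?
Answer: 62/9 ≈ 6.8889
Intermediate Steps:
S = 85/9 (S = 5*(-17/(-9)) = 5*(-17*(-1/9)) = 5*(17/9) = 85/9 ≈ 9.4444)
X = 2 (X = 2*1 = 2)
-12 + X*S = -12 + 2*(85/9) = -12 + 170/9 = 62/9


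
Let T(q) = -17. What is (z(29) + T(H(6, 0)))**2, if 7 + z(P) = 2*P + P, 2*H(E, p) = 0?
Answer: 3969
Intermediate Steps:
H(E, p) = 0 (H(E, p) = (1/2)*0 = 0)
z(P) = -7 + 3*P (z(P) = -7 + (2*P + P) = -7 + 3*P)
(z(29) + T(H(6, 0)))**2 = ((-7 + 3*29) - 17)**2 = ((-7 + 87) - 17)**2 = (80 - 17)**2 = 63**2 = 3969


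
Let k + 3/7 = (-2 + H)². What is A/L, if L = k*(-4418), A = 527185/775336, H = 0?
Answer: -738059/17127172240 ≈ -4.3093e-5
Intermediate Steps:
A = 527185/775336 (A = 527185*(1/775336) = 527185/775336 ≈ 0.67994)
k = 25/7 (k = -3/7 + (-2 + 0)² = -3/7 + (-2)² = -3/7 + 4 = 25/7 ≈ 3.5714)
L = -110450/7 (L = (25/7)*(-4418) = -110450/7 ≈ -15779.)
A/L = 527185/(775336*(-110450/7)) = (527185/775336)*(-7/110450) = -738059/17127172240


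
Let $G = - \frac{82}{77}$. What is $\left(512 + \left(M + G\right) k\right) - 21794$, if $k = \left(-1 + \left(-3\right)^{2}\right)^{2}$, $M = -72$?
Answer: $- \frac{1998778}{77} \approx -25958.0$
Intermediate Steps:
$k = 64$ ($k = \left(-1 + 9\right)^{2} = 8^{2} = 64$)
$G = - \frac{82}{77}$ ($G = \left(-82\right) \frac{1}{77} = - \frac{82}{77} \approx -1.0649$)
$\left(512 + \left(M + G\right) k\right) - 21794 = \left(512 + \left(-72 - \frac{82}{77}\right) 64\right) - 21794 = \left(512 - \frac{360064}{77}\right) - 21794 = - \frac{320640}{77} - 21794 = - \frac{1998778}{77}$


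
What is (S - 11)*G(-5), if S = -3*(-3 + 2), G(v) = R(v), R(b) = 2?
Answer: -16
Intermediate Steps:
G(v) = 2
S = 3 (S = -3*(-1) = 3)
(S - 11)*G(-5) = (3 - 11)*2 = -8*2 = -16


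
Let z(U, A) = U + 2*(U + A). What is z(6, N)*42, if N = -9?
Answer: 0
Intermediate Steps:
z(U, A) = 2*A + 3*U (z(U, A) = U + 2*(A + U) = U + (2*A + 2*U) = 2*A + 3*U)
z(6, N)*42 = (2*(-9) + 3*6)*42 = (-18 + 18)*42 = 0*42 = 0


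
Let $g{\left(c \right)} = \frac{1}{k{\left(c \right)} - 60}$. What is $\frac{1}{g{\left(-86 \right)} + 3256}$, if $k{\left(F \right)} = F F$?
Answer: $\frac{7336}{23886017} \approx 0.00030713$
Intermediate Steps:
$k{\left(F \right)} = F^{2}$
$g{\left(c \right)} = \frac{1}{-60 + c^{2}}$ ($g{\left(c \right)} = \frac{1}{c^{2} - 60} = \frac{1}{-60 + c^{2}}$)
$\frac{1}{g{\left(-86 \right)} + 3256} = \frac{1}{\frac{1}{-60 + \left(-86\right)^{2}} + 3256} = \frac{1}{\frac{1}{-60 + 7396} + 3256} = \frac{1}{\frac{1}{7336} + 3256} = \frac{1}{\frac{23886017}{7336}} = \frac{7336}{23886017}$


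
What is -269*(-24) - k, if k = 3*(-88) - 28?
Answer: 6748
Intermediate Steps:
k = -292 (k = -264 - 28 = -292)
-269*(-24) - k = -269*(-24) - 1*(-292) = 6456 + 292 = 6748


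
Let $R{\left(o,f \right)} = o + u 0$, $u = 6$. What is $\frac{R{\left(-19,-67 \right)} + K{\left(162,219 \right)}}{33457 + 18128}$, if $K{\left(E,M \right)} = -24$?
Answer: $- \frac{43}{51585} \approx -0.00083358$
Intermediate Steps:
$R{\left(o,f \right)} = o$ ($R{\left(o,f \right)} = o + 6 \cdot 0 = o + 0 = o$)
$\frac{R{\left(-19,-67 \right)} + K{\left(162,219 \right)}}{33457 + 18128} = \frac{-19 - 24}{33457 + 18128} = - \frac{43}{51585}$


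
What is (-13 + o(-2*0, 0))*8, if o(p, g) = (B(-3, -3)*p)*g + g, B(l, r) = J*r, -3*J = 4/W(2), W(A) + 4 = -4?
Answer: -104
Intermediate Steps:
W(A) = -8 (W(A) = -4 - 4 = -8)
J = ⅙ (J = -4/(3*(-8)) = -4*(-1)/(3*8) = -⅓*(-½) = ⅙ ≈ 0.16667)
B(l, r) = r/6
o(p, g) = g - g*p/2 (o(p, g) = (((⅙)*(-3))*p)*g + g = (-p/2)*g + g = -g*p/2 + g = g - g*p/2)
(-13 + o(-2*0, 0))*8 = (-13 + (½)*0*(2 - (-2)*0))*8 = (-13 + (½)*0*(2 - 1*0))*8 = (-13 + (½)*0*(2 + 0))*8 = (-13 + (½)*0*2)*8 = (-13 + 0)*8 = -13*8 = -104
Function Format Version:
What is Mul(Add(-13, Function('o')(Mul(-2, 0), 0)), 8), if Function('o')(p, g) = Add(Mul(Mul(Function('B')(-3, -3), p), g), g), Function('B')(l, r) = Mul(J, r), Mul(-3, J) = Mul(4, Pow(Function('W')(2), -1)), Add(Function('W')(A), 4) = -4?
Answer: -104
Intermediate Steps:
Function('W')(A) = -8 (Function('W')(A) = Add(-4, -4) = -8)
J = Rational(1, 6) (J = Mul(Rational(-1, 3), Mul(4, Pow(-8, -1))) = Mul(Rational(-1, 3), Mul(4, Rational(-1, 8))) = Mul(Rational(-1, 3), Rational(-1, 2)) = Rational(1, 6) ≈ 0.16667)
Function('B')(l, r) = Mul(Rational(1, 6), r)
Function('o')(p, g) = Add(g, Mul(Rational(-1, 2), g, p)) (Function('o')(p, g) = Add(Mul(Mul(Mul(Rational(1, 6), -3), p), g), g) = Add(Mul(Mul(Rational(-1, 2), p), g), g) = Add(Mul(Rational(-1, 2), g, p), g) = Add(g, Mul(Rational(-1, 2), g, p)))
Mul(Add(-13, Function('o')(Mul(-2, 0), 0)), 8) = Mul(Add(-13, Mul(Rational(1, 2), 0, Add(2, Mul(-1, Mul(-2, 0))))), 8) = Mul(Add(-13, Mul(Rational(1, 2), 0, Add(2, Mul(-1, 0)))), 8) = Mul(Add(-13, Mul(Rational(1, 2), 0, Add(2, 0))), 8) = Mul(Add(-13, Mul(Rational(1, 2), 0, 2)), 8) = Mul(Add(-13, 0), 8) = Mul(-13, 8) = -104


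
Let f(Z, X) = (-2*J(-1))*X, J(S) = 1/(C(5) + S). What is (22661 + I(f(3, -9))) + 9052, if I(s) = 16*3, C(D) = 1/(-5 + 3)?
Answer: 31761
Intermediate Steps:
C(D) = -½ (C(D) = 1/(-2) = -½)
J(S) = 1/(-½ + S)
f(Z, X) = 4*X/3 (f(Z, X) = (-4/(-1 + 2*(-1)))*X = (-4/(-1 - 2))*X = (-4/(-3))*X = (-4*(-1)/3)*X = (-2*(-⅔))*X = 4*X/3)
I(s) = 48
(22661 + I(f(3, -9))) + 9052 = (22661 + 48) + 9052 = 22709 + 9052 = 31761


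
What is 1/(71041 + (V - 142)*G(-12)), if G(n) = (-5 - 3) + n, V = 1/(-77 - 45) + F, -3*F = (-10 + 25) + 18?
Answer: 61/4520171 ≈ 1.3495e-5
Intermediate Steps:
F = -11 (F = -((-10 + 25) + 18)/3 = -(15 + 18)/3 = -⅓*33 = -11)
V = -1343/122 (V = 1/(-77 - 45) - 11 = 1/(-122) - 11 = -1/122 - 11 = -1343/122 ≈ -11.008)
G(n) = -8 + n
1/(71041 + (V - 142)*G(-12)) = 1/(71041 + (-1343/122 - 142)*(-8 - 12)) = 1/(71041 - 18667/122*(-20)) = 1/(71041 + 186670/61) = 1/(4520171/61) = 61/4520171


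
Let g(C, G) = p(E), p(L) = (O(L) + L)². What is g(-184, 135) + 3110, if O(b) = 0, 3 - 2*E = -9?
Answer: 3146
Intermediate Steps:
E = 6 (E = 3/2 - ½*(-9) = 3/2 + 9/2 = 6)
p(L) = L² (p(L) = (0 + L)² = L²)
g(C, G) = 36 (g(C, G) = 6² = 36)
g(-184, 135) + 3110 = 36 + 3110 = 3146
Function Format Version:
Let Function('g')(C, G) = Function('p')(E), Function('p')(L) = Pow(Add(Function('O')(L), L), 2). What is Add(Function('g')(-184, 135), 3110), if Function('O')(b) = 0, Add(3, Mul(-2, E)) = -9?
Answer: 3146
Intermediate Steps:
E = 6 (E = Add(Rational(3, 2), Mul(Rational(-1, 2), -9)) = Add(Rational(3, 2), Rational(9, 2)) = 6)
Function('p')(L) = Pow(L, 2) (Function('p')(L) = Pow(Add(0, L), 2) = Pow(L, 2))
Function('g')(C, G) = 36 (Function('g')(C, G) = Pow(6, 2) = 36)
Add(Function('g')(-184, 135), 3110) = Add(36, 3110) = 3146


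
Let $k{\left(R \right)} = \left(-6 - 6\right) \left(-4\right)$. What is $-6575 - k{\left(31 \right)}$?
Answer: $-6623$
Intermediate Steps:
$k{\left(R \right)} = 48$ ($k{\left(R \right)} = \left(-12\right) \left(-4\right) = 48$)
$-6575 - k{\left(31 \right)} = -6575 - 48 = -6623$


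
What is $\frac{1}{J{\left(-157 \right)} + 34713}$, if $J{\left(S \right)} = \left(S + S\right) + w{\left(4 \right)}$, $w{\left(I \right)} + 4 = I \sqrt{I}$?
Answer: $\frac{1}{34403} \approx 2.9067 \cdot 10^{-5}$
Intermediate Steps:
$w{\left(I \right)} = -4 + I^{\frac{3}{2}}$ ($w{\left(I \right)} = -4 + I \sqrt{I} = -4 + I^{\frac{3}{2}}$)
$J{\left(S \right)} = 4 + 2 S$ ($J{\left(S \right)} = \left(S + S\right) - \left(4 - 4^{\frac{3}{2}}\right) = 2 S + \left(-4 + 8\right) = 2 S + 4 = 4 + 2 S$)
$\frac{1}{J{\left(-157 \right)} + 34713} = \frac{1}{\left(4 + 2 \left(-157\right)\right) + 34713} = \frac{1}{\left(4 - 314\right) + 34713} = \frac{1}{-310 + 34713} = \frac{1}{34403}$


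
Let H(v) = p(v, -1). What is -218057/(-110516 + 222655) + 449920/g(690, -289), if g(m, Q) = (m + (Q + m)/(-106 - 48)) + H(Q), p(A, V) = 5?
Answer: 7746599947667/11957269431 ≈ 647.86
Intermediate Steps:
H(v) = 5
g(m, Q) = 5 - Q/154 + 153*m/154 (g(m, Q) = (m + (Q + m)/(-106 - 48)) + 5 = (m + (Q + m)/(-154)) + 5 = (m + (Q + m)*(-1/154)) + 5 = (m + (-Q/154 - m/154)) + 5 = (-Q/154 + 153*m/154) + 5 = 5 - Q/154 + 153*m/154)
-218057/(-110516 + 222655) + 449920/g(690, -289) = -218057/(-110516 + 222655) + 449920/(5 - 1/154*(-289) + (153/154)*690) = -218057/112139 + 449920/(5 + 289/154 + 52785/77) = -218057*1/112139 + 449920/(106629/154) = -218057/112139 + 449920*(154/106629) = -218057/112139 + 69287680/106629 = 7746599947667/11957269431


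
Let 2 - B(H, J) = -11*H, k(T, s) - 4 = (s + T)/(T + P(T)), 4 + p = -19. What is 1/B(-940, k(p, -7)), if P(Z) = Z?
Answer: -1/10338 ≈ -9.6731e-5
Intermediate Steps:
p = -23 (p = -4 - 19 = -23)
k(T, s) = 4 + (T + s)/(2*T) (k(T, s) = 4 + (s + T)/(T + T) = 4 + (T + s)/((2*T)) = 4 + (T + s)*(1/(2*T)) = 4 + (T + s)/(2*T))
B(H, J) = 2 + 11*H (B(H, J) = 2 - (-11)*H = 2 + 11*H)
1/B(-940, k(p, -7)) = 1/(2 + 11*(-940)) = 1/(2 - 10340) = 1/(-10338) = -1/10338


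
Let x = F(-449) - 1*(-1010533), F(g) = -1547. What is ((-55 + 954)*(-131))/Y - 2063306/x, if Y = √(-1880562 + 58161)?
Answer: -1031653/504493 + 117769*I*√202489/607467 ≈ -2.0449 + 87.239*I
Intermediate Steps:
x = 1008986 (x = -1547 - 1*(-1010533) = -1547 + 1010533 = 1008986)
Y = 3*I*√202489 (Y = √(-1822401) = 3*I*√202489 ≈ 1350.0*I)
((-55 + 954)*(-131))/Y - 2063306/x = ((-55 + 954)*(-131))/((3*I*√202489)) - 2063306/1008986 = (899*(-131))*(-I*√202489/607467) - 2063306*1/1008986 = -(-117769)*I*√202489/607467 - 1031653/504493 = 117769*I*√202489/607467 - 1031653/504493 = -1031653/504493 + 117769*I*√202489/607467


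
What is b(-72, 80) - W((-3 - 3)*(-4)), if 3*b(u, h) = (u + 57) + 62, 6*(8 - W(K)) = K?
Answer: 35/3 ≈ 11.667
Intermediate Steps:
W(K) = 8 - K/6
b(u, h) = 119/3 + u/3 (b(u, h) = ((u + 57) + 62)/3 = ((57 + u) + 62)/3 = (119 + u)/3 = 119/3 + u/3)
b(-72, 80) - W((-3 - 3)*(-4)) = (119/3 + (⅓)*(-72)) - (8 - (-3 - 3)*(-4)/6) = (119/3 - 24) - (8 - (-1)*(-4)) = 47/3 - (8 - ⅙*24) = 47/3 - (8 - 4) = 47/3 - 1*4 = 47/3 - 4 = 35/3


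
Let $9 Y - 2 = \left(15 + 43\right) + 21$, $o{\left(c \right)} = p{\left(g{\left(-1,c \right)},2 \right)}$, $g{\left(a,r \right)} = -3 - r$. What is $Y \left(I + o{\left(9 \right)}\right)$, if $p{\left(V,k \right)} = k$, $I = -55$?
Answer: $-477$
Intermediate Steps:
$o{\left(c \right)} = 2$
$Y = 9$ ($Y = \frac{2}{9} + \frac{\left(15 + 43\right) + 21}{9} = \frac{2}{9} + \frac{58 + 21}{9} = \frac{2}{9} + \frac{1}{9} \cdot 79 = \frac{2}{9} + \frac{79}{9} = 9$)
$Y \left(I + o{\left(9 \right)}\right) = 9 \left(-55 + 2\right) = 9 \left(-53\right) = -477$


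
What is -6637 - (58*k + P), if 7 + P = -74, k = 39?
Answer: -8818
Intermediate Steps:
P = -81 (P = -7 - 74 = -81)
-6637 - (58*k + P) = -6637 - (58*39 - 81) = -6637 - (2262 - 81) = -6637 - 1*2181 = -6637 - 2181 = -8818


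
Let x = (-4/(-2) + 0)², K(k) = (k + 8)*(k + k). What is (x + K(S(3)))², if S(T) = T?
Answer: 4900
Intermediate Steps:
K(k) = 2*k*(8 + k) (K(k) = (8 + k)*(2*k) = 2*k*(8 + k))
x = 4 (x = (-4*(-½) + 0)² = (2 + 0)² = 2² = 4)
(x + K(S(3)))² = (4 + 2*3*(8 + 3))² = (4 + 2*3*11)² = (4 + 66)² = 70² = 4900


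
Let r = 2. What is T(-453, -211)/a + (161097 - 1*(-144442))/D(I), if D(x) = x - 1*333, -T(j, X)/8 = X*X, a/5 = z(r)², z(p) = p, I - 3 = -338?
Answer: -61007751/3340 ≈ -18266.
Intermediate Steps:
I = -335 (I = 3 - 338 = -335)
a = 20 (a = 5*2² = 5*4 = 20)
T(j, X) = -8*X² (T(j, X) = -8*X*X = -8*X²)
D(x) = -333 + x (D(x) = x - 333 = -333 + x)
T(-453, -211)/a + (161097 - 1*(-144442))/D(I) = -8*(-211)²/20 + (161097 - 1*(-144442))/(-333 - 335) = -8*44521*(1/20) + (161097 + 144442)/(-668) = -356168*1/20 + 305539*(-1/668) = -89042/5 - 305539/668 = -61007751/3340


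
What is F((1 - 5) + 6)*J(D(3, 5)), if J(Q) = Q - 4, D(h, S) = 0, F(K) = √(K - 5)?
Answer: -4*I*√3 ≈ -6.9282*I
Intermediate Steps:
F(K) = √(-5 + K)
J(Q) = -4 + Q
F((1 - 5) + 6)*J(D(3, 5)) = √(-5 + ((1 - 5) + 6))*(-4 + 0) = √(-5 + (-4 + 6))*(-4) = √(-5 + 2)*(-4) = √(-3)*(-4) = (I*√3)*(-4) = -4*I*√3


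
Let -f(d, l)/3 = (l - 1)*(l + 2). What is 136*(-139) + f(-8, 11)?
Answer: -19294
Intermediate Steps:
f(d, l) = -3*(-1 + l)*(2 + l) (f(d, l) = -3*(l - 1)*(l + 2) = -3*(-1 + l)*(2 + l))
136*(-139) + f(-8, 11) = 136*(-139) + (6 - 3*11 - 3*11²) = -18904 + (6 - 33 - 3*121) = -18904 + (6 - 33 - 363) = -18904 - 390 = -19294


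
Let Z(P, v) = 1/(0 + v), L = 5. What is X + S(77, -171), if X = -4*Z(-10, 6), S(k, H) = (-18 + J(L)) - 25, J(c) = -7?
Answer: -152/3 ≈ -50.667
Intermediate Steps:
Z(P, v) = 1/v
S(k, H) = -50 (S(k, H) = (-18 - 7) - 25 = -25 - 25 = -50)
X = -⅔ (X = -4/6 = -4*⅙ = -⅔ ≈ -0.66667)
X + S(77, -171) = -⅔ - 50 = -152/3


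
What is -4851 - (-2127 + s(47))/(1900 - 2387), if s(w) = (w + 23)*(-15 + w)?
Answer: -2362324/487 ≈ -4850.8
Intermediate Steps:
s(w) = (-15 + w)*(23 + w) (s(w) = (23 + w)*(-15 + w) = (-15 + w)*(23 + w))
-4851 - (-2127 + s(47))/(1900 - 2387) = -4851 - (-2127 + (-345 + 47² + 8*47))/(1900 - 2387) = -4851 - (-2127 + (-345 + 2209 + 376))/(-487) = -4851 - (-2127 + 2240)*(-1)/487 = -4851 - 113*(-1)/487 = -4851 - 1*(-113/487) = -4851 + 113/487 = -2362324/487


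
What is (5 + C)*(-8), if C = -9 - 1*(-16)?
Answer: -96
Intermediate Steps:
C = 7 (C = -9 + 16 = 7)
(5 + C)*(-8) = (5 + 7)*(-8) = 12*(-8) = -96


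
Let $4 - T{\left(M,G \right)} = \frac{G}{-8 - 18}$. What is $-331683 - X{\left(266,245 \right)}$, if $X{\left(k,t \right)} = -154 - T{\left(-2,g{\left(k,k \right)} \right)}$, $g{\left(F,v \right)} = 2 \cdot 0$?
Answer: $-331525$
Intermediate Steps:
$g{\left(F,v \right)} = 0$
$T{\left(M,G \right)} = 4 + \frac{G}{26}$ ($T{\left(M,G \right)} = 4 - \frac{G}{-8 - 18} = 4 - \frac{G}{-26} = 4 - - \frac{G}{26} = 4 + \frac{G}{26}$)
$X{\left(k,t \right)} = -158$ ($X{\left(k,t \right)} = -154 - \left(4 + \frac{1}{26} \cdot 0\right) = -154 - \left(4 + 0\right) = -154 - 4 = -158$)
$-331683 - X{\left(266,245 \right)} = -331683 - -158 = -331683 + 158 = -331525$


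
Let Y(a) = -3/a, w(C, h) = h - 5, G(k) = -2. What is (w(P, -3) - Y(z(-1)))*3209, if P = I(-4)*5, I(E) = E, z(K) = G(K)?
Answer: -60971/2 ≈ -30486.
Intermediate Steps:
z(K) = -2
P = -20 (P = -4*5 = -20)
w(C, h) = -5 + h
(w(P, -3) - Y(z(-1)))*3209 = ((-5 - 3) - (-3)/(-2))*3209 = (-8 - (-3)*(-1)/2)*3209 = (-8 - 1*3/2)*3209 = (-8 - 3/2)*3209 = -19/2*3209 = -60971/2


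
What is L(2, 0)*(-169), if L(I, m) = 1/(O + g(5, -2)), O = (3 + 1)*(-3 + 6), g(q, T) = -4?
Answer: -169/8 ≈ -21.125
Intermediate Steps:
O = 12 (O = 4*3 = 12)
L(I, m) = ⅛ (L(I, m) = 1/(12 - 4) = 1/8 = ⅛)
L(2, 0)*(-169) = (⅛)*(-169) = -169/8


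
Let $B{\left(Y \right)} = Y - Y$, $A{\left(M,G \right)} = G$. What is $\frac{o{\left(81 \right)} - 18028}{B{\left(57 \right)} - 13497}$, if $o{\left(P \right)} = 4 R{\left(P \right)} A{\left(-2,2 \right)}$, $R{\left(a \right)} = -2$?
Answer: $\frac{18044}{13497} \approx 1.3369$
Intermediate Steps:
$B{\left(Y \right)} = 0$
$o{\left(P \right)} = -16$ ($o{\left(P \right)} = 4 \left(-2\right) 2 = \left(-8\right) 2 = -16$)
$\frac{o{\left(81 \right)} - 18028}{B{\left(57 \right)} - 13497} = \frac{-16 - 18028}{0 - 13497} = - \frac{18044}{-13497} = \left(-18044\right) \left(- \frac{1}{13497}\right) = \frac{18044}{13497}$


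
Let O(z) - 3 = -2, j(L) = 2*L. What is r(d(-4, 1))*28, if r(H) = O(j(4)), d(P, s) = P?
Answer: 28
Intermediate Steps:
O(z) = 1 (O(z) = 3 - 2 = 1)
r(H) = 1
r(d(-4, 1))*28 = 1*28 = 28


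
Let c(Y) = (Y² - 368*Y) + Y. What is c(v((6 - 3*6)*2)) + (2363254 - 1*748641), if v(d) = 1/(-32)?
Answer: 1653375457/1024 ≈ 1.6146e+6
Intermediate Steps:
v(d) = -1/32
c(Y) = Y² - 367*Y
c(v((6 - 3*6)*2)) + (2363254 - 1*748641) = -(-367 - 1/32)/32 + (2363254 - 1*748641) = -1/32*(-11745/32) + (2363254 - 748641) = 11745/1024 + 1614613 = 1653375457/1024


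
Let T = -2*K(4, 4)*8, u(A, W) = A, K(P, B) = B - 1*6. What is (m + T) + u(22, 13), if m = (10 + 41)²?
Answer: 2655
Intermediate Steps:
K(P, B) = -6 + B (K(P, B) = B - 6 = -6 + B)
m = 2601 (m = 51² = 2601)
T = 32 (T = -2*(-6 + 4)*8 = -2*(-2)*8 = 4*8 = 32)
(m + T) + u(22, 13) = (2601 + 32) + 22 = 2633 + 22 = 2655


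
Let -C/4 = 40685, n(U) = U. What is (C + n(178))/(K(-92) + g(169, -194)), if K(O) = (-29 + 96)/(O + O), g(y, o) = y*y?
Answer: -29911408/5255157 ≈ -5.6918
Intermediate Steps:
g(y, o) = y²
C = -162740 (C = -4*40685 = -162740)
K(O) = 67/(2*O) (K(O) = 67/((2*O)) = 67*(1/(2*O)) = 67/(2*O))
(C + n(178))/(K(-92) + g(169, -194)) = (-162740 + 178)/((67/2)/(-92) + 169²) = -162562/((67/2)*(-1/92) + 28561) = -162562/(-67/184 + 28561) = -162562/5255157/184 = -162562*184/5255157 = -29911408/5255157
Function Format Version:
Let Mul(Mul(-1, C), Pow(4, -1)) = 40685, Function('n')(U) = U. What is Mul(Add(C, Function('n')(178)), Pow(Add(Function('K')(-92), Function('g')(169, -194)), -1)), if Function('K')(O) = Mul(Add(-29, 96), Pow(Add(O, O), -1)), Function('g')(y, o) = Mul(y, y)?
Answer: Rational(-29911408, 5255157) ≈ -5.6918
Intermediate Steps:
Function('g')(y, o) = Pow(y, 2)
C = -162740 (C = Mul(-4, 40685) = -162740)
Function('K')(O) = Mul(Rational(67, 2), Pow(O, -1)) (Function('K')(O) = Mul(67, Pow(Mul(2, O), -1)) = Mul(67, Mul(Rational(1, 2), Pow(O, -1))) = Mul(Rational(67, 2), Pow(O, -1)))
Mul(Add(C, Function('n')(178)), Pow(Add(Function('K')(-92), Function('g')(169, -194)), -1)) = Mul(Add(-162740, 178), Pow(Add(Mul(Rational(67, 2), Pow(-92, -1)), Pow(169, 2)), -1)) = Mul(-162562, Pow(Add(Mul(Rational(67, 2), Rational(-1, 92)), 28561), -1)) = Mul(-162562, Pow(Add(Rational(-67, 184), 28561), -1)) = Mul(-162562, Pow(Rational(5255157, 184), -1)) = Mul(-162562, Rational(184, 5255157)) = Rational(-29911408, 5255157)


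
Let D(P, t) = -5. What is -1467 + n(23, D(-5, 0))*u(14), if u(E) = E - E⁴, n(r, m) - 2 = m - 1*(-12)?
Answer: -347085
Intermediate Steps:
n(r, m) = 14 + m (n(r, m) = 2 + (m - 1*(-12)) = 2 + (m + 12) = 2 + (12 + m) = 14 + m)
-1467 + n(23, D(-5, 0))*u(14) = -1467 + (14 - 5)*(14 - 1*14⁴) = -1467 + 9*(14 - 1*38416) = -1467 + 9*(14 - 38416) = -1467 + 9*(-38402) = -1467 - 345618 = -347085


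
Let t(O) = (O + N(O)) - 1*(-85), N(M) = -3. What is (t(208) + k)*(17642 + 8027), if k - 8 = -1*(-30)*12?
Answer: 16890202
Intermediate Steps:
t(O) = 82 + O (t(O) = (O - 3) - 1*(-85) = (-3 + O) + 85 = 82 + O)
k = 368 (k = 8 - 1*(-30)*12 = 8 + 30*12 = 8 + 360 = 368)
(t(208) + k)*(17642 + 8027) = ((82 + 208) + 368)*(17642 + 8027) = (290 + 368)*25669 = 658*25669 = 16890202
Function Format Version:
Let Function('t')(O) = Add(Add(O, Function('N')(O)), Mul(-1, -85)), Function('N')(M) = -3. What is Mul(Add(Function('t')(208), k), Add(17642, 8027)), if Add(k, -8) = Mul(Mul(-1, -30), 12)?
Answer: 16890202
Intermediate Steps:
Function('t')(O) = Add(82, O) (Function('t')(O) = Add(Add(O, -3), Mul(-1, -85)) = Add(Add(-3, O), 85) = Add(82, O))
k = 368 (k = Add(8, Mul(Mul(-1, -30), 12)) = Add(8, Mul(30, 12)) = Add(8, 360) = 368)
Mul(Add(Function('t')(208), k), Add(17642, 8027)) = Mul(Add(Add(82, 208), 368), Add(17642, 8027)) = Mul(Add(290, 368), 25669) = Mul(658, 25669) = 16890202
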